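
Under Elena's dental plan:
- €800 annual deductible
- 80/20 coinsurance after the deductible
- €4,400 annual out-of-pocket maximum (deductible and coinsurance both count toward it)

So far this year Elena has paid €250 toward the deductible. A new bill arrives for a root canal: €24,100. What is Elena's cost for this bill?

€250 of the €800 deductible is already met, leaving €550.
That leaves €24,100 − €550 = €23,550 for coinsurance.
20% of €23,550 = €4,710 falls to the patient.
That puts the patient's cost at €550 + €4,710 = €5,260 before any cap.
That would bring total out-of-pocket to €5,510, past the €4,400 cap. The patient is capped at €4,400 − €250 = €4,150 on this claim.

€4,150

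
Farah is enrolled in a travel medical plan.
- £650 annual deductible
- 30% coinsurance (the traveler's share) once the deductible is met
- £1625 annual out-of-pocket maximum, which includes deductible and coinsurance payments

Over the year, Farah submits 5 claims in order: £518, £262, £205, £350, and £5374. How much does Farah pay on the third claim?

#1 (£518): fully absorbed by the deductible. Traveler owes £518 (running OOP £518).
#2 (£262): deductible takes £132, £130 remains; coinsurance £130 × 30% = £39. Cost to traveler: £171. OOP to date £689.
#3 (£205): 30% coinsurance on £205 = £61.50. Traveler owes £61.50 (running OOP £750.50).

£61.50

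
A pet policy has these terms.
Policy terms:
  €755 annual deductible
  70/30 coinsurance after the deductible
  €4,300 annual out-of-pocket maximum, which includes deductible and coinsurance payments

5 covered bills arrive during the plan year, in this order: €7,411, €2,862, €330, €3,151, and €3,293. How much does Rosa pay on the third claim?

€99

Claim 1 (€7,411): €755 finishes the deductible; €6,656 goes to coinsurance; owner's 30% is €1,996.80. Owner owes €2,751.80 (running OOP €2,751.80).
Claim 2 (€2,862): deductible met; 30% of €2,862 = €858.60. Owner pays €858.60; OOP now €3,610.40.
Claim 3 (€330): 30% coinsurance on €330 = €99. Cost to owner: €99. OOP to date €3,709.40.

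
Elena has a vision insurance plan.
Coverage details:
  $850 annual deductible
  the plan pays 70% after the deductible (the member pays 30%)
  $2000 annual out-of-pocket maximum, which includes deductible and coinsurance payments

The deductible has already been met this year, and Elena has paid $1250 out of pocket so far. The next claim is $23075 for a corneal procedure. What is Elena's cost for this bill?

The deductible is already satisfied, so the full bill goes to coinsurance.
30% of $23075 = $6922.50 falls to the member.
That would bring total out-of-pocket to $8172.50, past the $2000 cap. The member is capped at $2000 − $1250 = $750 on this claim.

$750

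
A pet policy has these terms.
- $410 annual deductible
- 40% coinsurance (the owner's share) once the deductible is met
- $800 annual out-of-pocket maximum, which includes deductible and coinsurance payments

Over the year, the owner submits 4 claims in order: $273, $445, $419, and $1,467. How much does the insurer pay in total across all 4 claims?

Claim 1 — $273: fully absorbed by the deductible. Owner pays $273; OOP now $273. Insurer: $273 − $273 = $0.
Claim 2 — $445: deductible takes $137, $308 remains; coinsurance $308 × 40% = $123.20. Owner owes $260.20 (running OOP $533.20). Plan pays $445 − $260.20 = $184.80.
Claim 3 — $419: deductible already satisfied, so owner's share is 40% × $419 = $167.60. Owner owes $167.60 (running OOP $700.80). Plan pays $419 − $167.60 = $251.40.
Claim 4 — $1,467: 40% coinsurance on $1,467 = $586.80. Adding that to $700.80 gives $1,287.60, past the $800 cap; owner pays only $800 − $700.80 = $99.20. Plan pays $1,467 − $99.20 = $1,367.80.
Insurer total = bills − owner's total = $2,604 − $800 = $1,804.

$1,804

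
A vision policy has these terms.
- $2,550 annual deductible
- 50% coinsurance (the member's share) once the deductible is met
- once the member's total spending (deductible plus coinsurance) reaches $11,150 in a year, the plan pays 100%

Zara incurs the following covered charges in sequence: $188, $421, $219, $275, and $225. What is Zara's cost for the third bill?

Bill 1, $188: entire amount goes to the deductible. Cost to member: $188. OOP to date $188.
Bill 2, $421: entire amount goes to the deductible. Member pays $421; OOP now $609.
Bill 3, $219: entire amount goes to the deductible. Member owes $219 (running OOP $828).

$219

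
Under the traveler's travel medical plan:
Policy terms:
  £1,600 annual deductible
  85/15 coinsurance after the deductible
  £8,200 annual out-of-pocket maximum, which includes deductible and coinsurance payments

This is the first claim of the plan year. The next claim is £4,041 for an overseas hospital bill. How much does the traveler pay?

Deductible not yet touched, so the first £1,600 of the bill goes to the deductible.
That leaves £4,041 − £1,600 = £2,441 for coinsurance.
Coinsurance: £2,441 × 15% = £366.15.
Traveler responsibility before any cap: £1,600 + £366.15 = £1,966.15.
Year-to-date out-of-pocket becomes £0 + £1,966.15 = £1,966.15, still under the £8,200 maximum, so no cap applies.

£1,966.15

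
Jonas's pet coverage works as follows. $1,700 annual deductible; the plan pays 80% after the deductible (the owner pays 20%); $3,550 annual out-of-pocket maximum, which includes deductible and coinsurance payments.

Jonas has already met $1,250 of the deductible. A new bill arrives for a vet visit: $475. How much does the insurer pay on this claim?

$1,250 of the $1,700 deductible is already met, leaving $450.
That leaves $475 − $450 = $25 for coinsurance.
Owner's 20% share of $25 is $5.
That puts the owner's cost at $450 + $5 = $455 before any cap.
Total out-of-pocket so far would be $1,250 + $455 = $1,705, below the $3,550 cap — no reduction.
Insurer pays the balance: $475 − $455 = $20.

$20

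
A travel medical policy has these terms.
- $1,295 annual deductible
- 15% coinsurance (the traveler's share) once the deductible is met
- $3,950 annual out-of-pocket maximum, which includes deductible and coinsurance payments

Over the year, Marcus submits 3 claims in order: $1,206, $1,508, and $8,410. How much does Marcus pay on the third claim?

Bill 1, $1,206: entire amount goes to the deductible. Traveler owes $1,206 (running OOP $1,206).
Bill 2, $1,508: deductible takes $89, $1,419 remains; traveler's 15% is $212.85. Traveler owes $301.85 (running OOP $1,507.85).
Bill 3, $8,410: deductible already satisfied, so traveler's share is 15% × $8,410 = $1,261.50. Traveler owes $1,261.50 (running OOP $2,769.35).

$1,261.50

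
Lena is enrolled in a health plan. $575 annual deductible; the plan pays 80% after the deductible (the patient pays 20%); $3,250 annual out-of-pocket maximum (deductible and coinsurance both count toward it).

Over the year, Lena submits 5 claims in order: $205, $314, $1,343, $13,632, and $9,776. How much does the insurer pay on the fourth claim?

Claim 1 ($205): all of it applies to the deductible. Cost to patient: $205. OOP to date $205. Plan pays $205 − $205 = $0.
Claim 2 ($314): fully absorbed by the deductible. Cost to patient: $314. OOP to date $519. Plan pays $314 − $314 = $0.
Claim 3 ($1,343): $56 to deductible, leaving $1,287; coinsurance $1,287 × 20% = $257.40. Cost to patient: $313.40. OOP to date $832.40. Insurer: $1,343 − $313.40 = $1,029.60.
Claim 4 ($13,632): 20% coinsurance on $13,632 = $2,726.40. Adding that to $832.40 gives $3,558.80, past the $3,250 cap; patient pays only $3,250 − $832.40 = $2,417.60. Insurer: $13,632 − $2,417.60 = $11,214.40.

$11,214.40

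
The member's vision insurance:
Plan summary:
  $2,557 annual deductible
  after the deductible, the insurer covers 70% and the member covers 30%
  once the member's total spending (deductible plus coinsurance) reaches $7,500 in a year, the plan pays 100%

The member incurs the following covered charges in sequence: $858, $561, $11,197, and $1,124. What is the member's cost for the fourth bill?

#1 ($858): fully absorbed by the deductible. Member pays $858; OOP now $858.
#2 ($561): entire amount goes to the deductible. Member pays $561; OOP now $1,419.
#3 ($11,197): $1,138 to deductible, leaving $10,059; 30% of $10,059 = $3,017.70. Member pays $4,155.70; OOP now $5,574.70.
#4 ($1,124): 30% coinsurance on $1,124 = $337.20. Member owes $337.20 (running OOP $5,911.90).

$337.20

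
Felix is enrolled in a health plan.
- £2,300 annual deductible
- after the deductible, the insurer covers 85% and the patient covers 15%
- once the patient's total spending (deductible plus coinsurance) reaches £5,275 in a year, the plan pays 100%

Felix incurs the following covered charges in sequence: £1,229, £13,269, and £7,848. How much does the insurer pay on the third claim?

Claim 1 (£1,229): entire amount goes to the deductible. Patient pays £1,229; OOP now £1,229. Plan pays £1,229 − £1,229 = £0.
Claim 2 (£13,269): £1,071 to deductible, leaving £12,198; 15% of £12,198 = £1,829.70. Patient pays £2,900.70; OOP now £4,129.70. Insurer: £13,269 − £2,900.70 = £10,368.30.
Claim 3 (£7,848): deductible already satisfied, so patient's share is 15% × £7,848 = £1,177.20. That would push OOP to £5,306.90, over the £5,275 cap, so patient pays £5,275 − £4,129.70 = £1,145.30. Insurer: £7,848 − £1,145.30 = £6,702.70.

£6,702.70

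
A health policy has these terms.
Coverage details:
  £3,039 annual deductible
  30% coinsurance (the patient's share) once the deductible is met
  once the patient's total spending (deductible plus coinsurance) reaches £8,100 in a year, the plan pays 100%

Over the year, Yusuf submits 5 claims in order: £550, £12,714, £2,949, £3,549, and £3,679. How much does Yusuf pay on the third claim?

£884.70

Claim 1 (£550): all of it applies to the deductible. Cost to patient: £550. OOP to date £550.
Claim 2 (£12,714): £2,489 finishes the deductible; £10,225 goes to coinsurance; patient's 30% is £3,067.50. Patient owes £5,556.50 (running OOP £6,106.50).
Claim 3 (£2,949): deductible already satisfied, so patient's share is 30% × £2,949 = £884.70. Patient pays £884.70; OOP now £6,991.20.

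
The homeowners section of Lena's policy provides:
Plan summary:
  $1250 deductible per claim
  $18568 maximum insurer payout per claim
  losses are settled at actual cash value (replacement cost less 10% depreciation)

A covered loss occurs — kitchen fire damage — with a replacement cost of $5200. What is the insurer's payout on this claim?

At 10% depreciation, ACV = $5200 − $520 = $4680.
Less the $1250 deductible: $4680 − $1250 = $3430.
$3430 ≤ $18568, so the limit doesn't bind; insurer pays $3430.

$3430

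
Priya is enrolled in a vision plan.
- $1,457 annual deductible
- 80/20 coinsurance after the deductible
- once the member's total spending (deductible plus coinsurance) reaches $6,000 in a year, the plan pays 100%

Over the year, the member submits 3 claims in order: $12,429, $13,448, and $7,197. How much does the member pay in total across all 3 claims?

$6,000

Bill 1, $12,429: $1,457 finishes the deductible; $10,972 goes to coinsurance; member's 20% is $2,194.40. Cost to member: $3,651.40. OOP to date $3,651.40.
Bill 2, $13,448: 20% coinsurance on $13,448 = $2,689.60. That would push OOP to $6,341, over the $6,000 cap, so member pays $6,000 − $3,651.40 = $2,348.60.
Bill 3, $7,197: 20% coinsurance on $7,197 = $1,439.40. Adding that to $6,000 gives $7,439.40, past the $6,000 cap; member pays only $6,000 − $6,000 = $0.
Summing the member's payments: $3,651.40 + $2,348.60 + $0 = $6,000.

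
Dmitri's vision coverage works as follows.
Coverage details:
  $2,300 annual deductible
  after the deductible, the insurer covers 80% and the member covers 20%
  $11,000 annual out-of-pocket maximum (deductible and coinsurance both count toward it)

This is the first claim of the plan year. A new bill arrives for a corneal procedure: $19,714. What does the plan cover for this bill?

$13,931.20

Deductible not yet touched, so the first $2,300 of the bill goes to the deductible.
The remaining $17,414 (= $19,714 − $2,300) moves to coinsurance.
Member's 20% share of $17,414 is $3,482.80.
Member responsibility before any cap: $2,300 + $3,482.80 = $5,782.80.
Cumulative spending $0 + $5,782.80 = $5,782.80 stays under the $11,000 maximum.
The insurer covers the remainder: $19,714 − $5,782.80 = $13,931.20.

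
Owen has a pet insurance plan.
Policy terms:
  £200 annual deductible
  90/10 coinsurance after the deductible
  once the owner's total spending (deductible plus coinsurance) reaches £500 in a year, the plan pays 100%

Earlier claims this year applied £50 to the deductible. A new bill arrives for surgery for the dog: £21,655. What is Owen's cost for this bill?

Remaining deductible: £200 − £50 = £150.
The remaining £21,505 (= £21,655 − £150) moves to coinsurance.
Coinsurance: £21,505 × 10% = £2,150.50.
So the owner owes £150 + £2,150.50 = £2,300.50 before any cap.
Adding £2,300.50 to the £50 already spent would give £2,350.50, which exceeds the £500 cap; the owner pays just £500 − £50 = £450.

£450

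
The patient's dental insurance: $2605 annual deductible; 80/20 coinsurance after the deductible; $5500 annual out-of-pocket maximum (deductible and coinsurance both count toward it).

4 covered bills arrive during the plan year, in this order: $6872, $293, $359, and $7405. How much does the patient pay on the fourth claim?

$1481

Bill 1, $6872: deductible takes $2605, $4267 remains; coinsurance $4267 × 20% = $853.40. Cost to patient: $3458.40. OOP to date $3458.40.
Bill 2, $293: 20% coinsurance on $293 = $58.60. Cost to patient: $58.60. OOP to date $3517.
Bill 3, $359: deductible already satisfied, so patient's share is 20% × $359 = $71.80. Patient pays $71.80; OOP now $3588.80.
Bill 4, $7405: deductible met; 20% of $7405 = $1481. Cost to patient: $1481. OOP to date $5069.80.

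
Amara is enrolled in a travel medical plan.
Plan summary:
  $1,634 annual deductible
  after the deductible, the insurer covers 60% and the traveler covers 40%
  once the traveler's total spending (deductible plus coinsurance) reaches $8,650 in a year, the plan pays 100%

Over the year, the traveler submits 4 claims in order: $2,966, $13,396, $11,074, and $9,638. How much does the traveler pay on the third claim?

$1,124.80

Claim 1 — $2,966: $1,634 finishes the deductible; $1,332 goes to coinsurance; 40% of $1,332 = $532.80. Traveler owes $2,166.80 (running OOP $2,166.80).
Claim 2 — $13,396: deductible met; 40% of $13,396 = $5,358.40. Cost to traveler: $5,358.40. OOP to date $7,525.20.
Claim 3 — $11,074: 40% coinsurance on $11,074 = $4,429.60. OOP would hit $11,954.80 > $8,650, so the cap limits the traveler to $8,650 − $7,525.20 = $1,124.80.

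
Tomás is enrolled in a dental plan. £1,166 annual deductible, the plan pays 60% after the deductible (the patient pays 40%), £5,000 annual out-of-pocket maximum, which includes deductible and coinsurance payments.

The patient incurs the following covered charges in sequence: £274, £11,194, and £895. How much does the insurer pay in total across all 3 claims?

£7,363

#1 (£274): all of it applies to the deductible. Patient owes £274 (running OOP £274). Insurer: £274 − £274 = £0.
#2 (£11,194): £892 to deductible, leaving £10,302; patient's 40% is £4,120.80. Deductible plus coinsurance: £892 + £4,120.80 = £5,012.80. Adding that to £274 gives £5,286.80, past the £5,000 cap; patient pays only £5,000 − £274 = £4,726. Plan pays £11,194 − £4,726 = £6,468.
#3 (£895): 40% coinsurance on £895 = £358. That would push OOP to £5,358, over the £5,000 cap, so patient pays £5,000 − £5,000 = £0. Plan pays £895 − £0 = £895.
Insurer total = bills − patient's total = £12,363 − £5,000 = £7,363.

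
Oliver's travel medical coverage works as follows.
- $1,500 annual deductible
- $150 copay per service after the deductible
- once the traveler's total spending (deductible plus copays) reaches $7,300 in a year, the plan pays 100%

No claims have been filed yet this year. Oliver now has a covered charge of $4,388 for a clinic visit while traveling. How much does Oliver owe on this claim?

$1,650

Nothing has been paid toward the $1,500 deductible, so the first $1,500 of this charge is applied there.
After the $1,500 deductible portion, $4,388 − $1,500 = $2,888 is subject to the copay.
Copay on this service: $150.
So the traveler owes $1,500 + $150 = $1,650 before any cap.
Cumulative spending $0 + $1,650 = $1,650 stays under the $7,300 maximum.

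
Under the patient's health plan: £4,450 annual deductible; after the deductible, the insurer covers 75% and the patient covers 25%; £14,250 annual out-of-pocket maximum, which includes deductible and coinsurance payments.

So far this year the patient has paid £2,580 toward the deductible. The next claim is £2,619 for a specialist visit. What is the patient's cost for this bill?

£2,580 of the £4,450 deductible is already met, leaving £1,870.
The remaining £749 (= £2,619 − £1,870) moves to coinsurance.
Coinsurance: £749 × 25% = £187.25.
So the patient owes £1,870 + £187.25 = £2,057.25 before any cap.
Total out-of-pocket so far would be £2,580 + £2,057.25 = £4,637.25, below the £14,250 cap — no reduction.

£2,057.25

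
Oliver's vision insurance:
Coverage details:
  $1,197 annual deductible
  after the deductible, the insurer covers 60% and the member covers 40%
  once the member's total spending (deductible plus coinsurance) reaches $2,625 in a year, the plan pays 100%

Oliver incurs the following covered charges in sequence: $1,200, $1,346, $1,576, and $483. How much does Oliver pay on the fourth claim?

Claim 1 ($1,200): deductible takes $1,197, $3 remains; member's 40% is $1.20. Member owes $1,198.20 (running OOP $1,198.20).
Claim 2 ($1,346): 40% coinsurance on $1,346 = $538.40. Cost to member: $538.40. OOP to date $1,736.60.
Claim 3 ($1,576): deductible met; 40% of $1,576 = $630.40. Cost to member: $630.40. OOP to date $2,367.
Claim 4 ($483): 40% coinsurance on $483 = $193.20. Member owes $193.20 (running OOP $2,560.20).

$193.20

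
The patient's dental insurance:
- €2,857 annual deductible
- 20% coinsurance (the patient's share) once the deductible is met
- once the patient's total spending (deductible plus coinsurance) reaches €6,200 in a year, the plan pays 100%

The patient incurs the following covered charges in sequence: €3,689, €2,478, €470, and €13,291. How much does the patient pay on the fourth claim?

Claim 1 — €3,689: €2,857 to deductible, leaving €832; patient's 20% is €166.40. Cost to patient: €3,023.40. OOP to date €3,023.40.
Claim 2 — €2,478: deductible met; 20% of €2,478 = €495.60. Patient pays €495.60; OOP now €3,519.
Claim 3 — €470: deductible met; 20% of €470 = €94. Patient owes €94 (running OOP €3,613).
Claim 4 — €13,291: deductible already satisfied, so patient's share is 20% × €13,291 = €2,658.20. That would push OOP to €6,271.20, over the €6,200 cap, so patient pays €6,200 − €3,613 = €2,587.

€2,587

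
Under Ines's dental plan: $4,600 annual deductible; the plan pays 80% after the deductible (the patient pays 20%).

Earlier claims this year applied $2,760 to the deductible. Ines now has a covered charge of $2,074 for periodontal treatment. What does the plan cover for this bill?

$187.20

$2,760 of the $4,600 deductible is already met, leaving $1,840.
The remaining $234 (= $2,074 − $1,840) moves to coinsurance.
20% of $234 = $46.80 falls to the patient.
Patient responsibility: $1,840 + $46.80 = $1,886.80.
The plan picks up $2,074 − $1,886.80 = $187.20.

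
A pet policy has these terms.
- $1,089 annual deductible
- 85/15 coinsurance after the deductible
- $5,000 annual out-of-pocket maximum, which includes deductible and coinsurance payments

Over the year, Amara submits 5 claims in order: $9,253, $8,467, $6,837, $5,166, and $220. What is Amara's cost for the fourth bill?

Bill 1, $9,253: deductible takes $1,089, $8,164 remains; coinsurance $8,164 × 15% = $1,224.60. Owner owes $2,313.60 (running OOP $2,313.60).
Bill 2, $8,467: deductible met; 15% of $8,467 = $1,270.05. Owner pays $1,270.05; OOP now $3,583.65.
Bill 3, $6,837: deductible already satisfied, so owner's share is 15% × $6,837 = $1,025.55. Cost to owner: $1,025.55. OOP to date $4,609.20.
Bill 4, $5,166: deductible met; 15% of $5,166 = $774.90. Adding that to $4,609.20 gives $5,384.10, past the $5,000 cap; owner pays only $5,000 − $4,609.20 = $390.80.

$390.80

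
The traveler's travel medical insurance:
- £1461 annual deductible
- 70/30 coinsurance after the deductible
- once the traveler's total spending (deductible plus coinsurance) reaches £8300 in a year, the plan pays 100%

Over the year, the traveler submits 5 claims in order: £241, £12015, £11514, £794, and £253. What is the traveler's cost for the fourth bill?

Claim 1 (£241): entire amount goes to the deductible. Traveler pays £241; OOP now £241.
Claim 2 (£12015): £1220 to deductible, leaving £10795; coinsurance £10795 × 30% = £3238.50. Cost to traveler: £4458.50. OOP to date £4699.50.
Claim 3 (£11514): deductible met; 30% of £11514 = £3454.20. Traveler owes £3454.20 (running OOP £8153.70).
Claim 4 (£794): deductible met; 30% of £794 = £238.20. Adding that to £8153.70 gives £8391.90, past the £8300 cap; traveler pays only £8300 − £8153.70 = £146.30.

£146.30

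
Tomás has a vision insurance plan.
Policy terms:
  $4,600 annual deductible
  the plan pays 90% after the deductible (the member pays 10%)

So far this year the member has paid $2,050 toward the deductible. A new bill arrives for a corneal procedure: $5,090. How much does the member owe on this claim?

$2,804

$2,050 of the $4,600 deductible is already met, leaving $2,550.
The remaining $2,540 (= $5,090 − $2,550) moves to coinsurance.
Coinsurance: $2,540 × 10% = $254.
So the member owes $2,550 + $254 = $2,804.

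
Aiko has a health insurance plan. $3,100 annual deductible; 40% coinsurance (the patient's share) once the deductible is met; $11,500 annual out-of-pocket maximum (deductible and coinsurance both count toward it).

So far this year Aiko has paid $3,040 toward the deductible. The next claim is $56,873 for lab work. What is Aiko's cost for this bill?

$8,460

$3,040 of the $3,100 deductible is already met, leaving $60.
That leaves $56,873 − $60 = $56,813 for coinsurance.
Patient's 40% share of $56,813 is $22,725.20.
That puts the patient's cost at $60 + $22,725.20 = $22,785.20 before any cap.
Adding $22,785.20 to the $3,040 already spent would give $25,825.20, which exceeds the $11,500 cap; the patient pays just $11,500 − $3,040 = $8,460.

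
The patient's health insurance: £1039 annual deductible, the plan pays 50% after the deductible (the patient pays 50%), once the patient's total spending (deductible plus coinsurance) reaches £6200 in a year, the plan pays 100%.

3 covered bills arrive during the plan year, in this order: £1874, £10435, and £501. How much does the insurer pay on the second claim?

£5691.50

#1 (£1874): deductible takes £1039, £835 remains; patient's 50% is £417.50. Patient pays £1456.50; OOP now £1456.50. Insurer: £1874 − £1456.50 = £417.50.
#2 (£10435): deductible already satisfied, so patient's share is 50% × £10435 = £5217.50. Adding that to £1456.50 gives £6674, past the £6200 cap; patient pays only £6200 − £1456.50 = £4743.50. Insurer: £10435 − £4743.50 = £5691.50.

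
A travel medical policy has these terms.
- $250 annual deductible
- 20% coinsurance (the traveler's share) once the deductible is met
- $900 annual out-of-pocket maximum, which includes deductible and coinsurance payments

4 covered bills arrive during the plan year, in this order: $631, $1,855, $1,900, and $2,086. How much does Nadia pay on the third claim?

$202.80

Claim 1 ($631): $250 to deductible, leaving $381; coinsurance $381 × 20% = $76.20. Traveler owes $326.20 (running OOP $326.20).
Claim 2 ($1,855): deductible met; 20% of $1,855 = $371. Traveler owes $371 (running OOP $697.20).
Claim 3 ($1,900): deductible met; 20% of $1,900 = $380. That would push OOP to $1,077.20, over the $900 cap, so traveler pays $900 − $697.20 = $202.80.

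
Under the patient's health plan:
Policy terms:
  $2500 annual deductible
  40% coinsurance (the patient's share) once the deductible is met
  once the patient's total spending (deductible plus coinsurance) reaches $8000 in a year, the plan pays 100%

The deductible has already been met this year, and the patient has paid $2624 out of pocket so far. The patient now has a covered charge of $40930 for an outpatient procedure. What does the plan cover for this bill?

With the deductible met, the entire $40930 is subject to coinsurance.
Patient's 40% share of $40930 is $16372.
Year-to-date out-of-pocket would reach $2624 + $16372 = $18996, above the $8000 maximum, so the patient pays only $8000 − $2624 = $5376.
The insurer covers the remainder: $40930 − $5376 = $35554.

$35554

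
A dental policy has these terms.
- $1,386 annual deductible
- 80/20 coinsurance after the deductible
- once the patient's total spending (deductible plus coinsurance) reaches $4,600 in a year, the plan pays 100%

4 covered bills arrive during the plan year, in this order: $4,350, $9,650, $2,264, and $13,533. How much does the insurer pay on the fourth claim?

Claim 1 ($4,350): deductible takes $1,386, $2,964 remains; patient's 20% is $592.80. Patient owes $1,978.80 (running OOP $1,978.80). Plan pays $4,350 − $1,978.80 = $2,371.20.
Claim 2 ($9,650): deductible already satisfied, so patient's share is 20% × $9,650 = $1,930. Patient pays $1,930; OOP now $3,908.80. Plan pays $9,650 − $1,930 = $7,720.
Claim 3 ($2,264): deductible met; 20% of $2,264 = $452.80. Cost to patient: $452.80. OOP to date $4,361.60. Insurer: $2,264 − $452.80 = $1,811.20.
Claim 4 ($13,533): 20% coinsurance on $13,533 = $2,706.60. That would push OOP to $7,068.20, over the $4,600 cap, so patient pays $4,600 − $4,361.60 = $238.40. Plan pays $13,533 − $238.40 = $13,294.60.

$13,294.60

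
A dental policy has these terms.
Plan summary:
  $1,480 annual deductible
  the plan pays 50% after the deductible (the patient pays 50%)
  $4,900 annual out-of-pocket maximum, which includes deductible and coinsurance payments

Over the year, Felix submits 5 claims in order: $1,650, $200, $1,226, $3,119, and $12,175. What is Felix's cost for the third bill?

$613

Claim 1 — $1,650: $1,480 finishes the deductible; $170 goes to coinsurance; coinsurance $170 × 50% = $85. Patient pays $1,565; OOP now $1,565.
Claim 2 — $200: deductible already satisfied, so patient's share is 50% × $200 = $100. Patient owes $100 (running OOP $1,665).
Claim 3 — $1,226: 50% coinsurance on $1,226 = $613. Patient pays $613; OOP now $2,278.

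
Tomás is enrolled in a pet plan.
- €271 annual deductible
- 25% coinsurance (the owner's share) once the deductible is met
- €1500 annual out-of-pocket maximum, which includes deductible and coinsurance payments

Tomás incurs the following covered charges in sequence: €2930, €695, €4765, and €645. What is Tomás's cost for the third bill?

€390.50

Claim 1 (€2930): €271 finishes the deductible; €2659 goes to coinsurance; owner's 25% is €664.75. Owner pays €935.75; OOP now €935.75.
Claim 2 (€695): 25% coinsurance on €695 = €173.75. Cost to owner: €173.75. OOP to date €1109.50.
Claim 3 (€4765): deductible already satisfied, so owner's share is 25% × €4765 = €1191.25. That would push OOP to €2300.75, over the €1500 cap, so owner pays €1500 − €1109.50 = €390.50.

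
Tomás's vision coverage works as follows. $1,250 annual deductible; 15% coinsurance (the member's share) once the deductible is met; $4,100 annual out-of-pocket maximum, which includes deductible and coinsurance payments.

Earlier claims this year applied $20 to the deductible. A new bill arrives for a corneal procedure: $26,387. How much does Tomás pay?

$20 of the $1,250 deductible is already met, leaving $1,230.
That leaves $26,387 − $1,230 = $25,157 for coinsurance.
Coinsurance: $25,157 × 15% = $3,773.55.
Member responsibility before any cap: $1,230 + $3,773.55 = $5,003.55.
Year-to-date out-of-pocket would reach $20 + $5,003.55 = $5,023.55, above the $4,100 maximum, so the member pays only $4,100 − $20 = $4,080.

$4,080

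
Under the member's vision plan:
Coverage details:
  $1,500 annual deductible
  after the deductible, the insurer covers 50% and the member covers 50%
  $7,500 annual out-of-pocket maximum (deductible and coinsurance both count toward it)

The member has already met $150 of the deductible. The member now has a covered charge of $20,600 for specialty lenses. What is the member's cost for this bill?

$7,350

Remaining deductible: $1,500 − $150 = $1,350.
The remaining $19,250 (= $20,600 − $1,350) moves to coinsurance.
Member's 50% share of $19,250 is $9,625.
That puts the member's cost at $1,350 + $9,625 = $10,975 before any cap.
Year-to-date out-of-pocket would reach $150 + $10,975 = $11,125, above the $7,500 maximum, so the member pays only $7,500 − $150 = $7,350.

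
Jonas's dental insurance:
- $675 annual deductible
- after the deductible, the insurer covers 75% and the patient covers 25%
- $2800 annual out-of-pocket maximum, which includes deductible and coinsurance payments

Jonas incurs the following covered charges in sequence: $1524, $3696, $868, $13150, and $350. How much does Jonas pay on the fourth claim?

Bill 1, $1524: $675 to deductible, leaving $849; 25% of $849 = $212.25. Cost to patient: $887.25. OOP to date $887.25.
Bill 2, $3696: deductible met; 25% of $3696 = $924. Patient pays $924; OOP now $1811.25.
Bill 3, $868: deductible already satisfied, so patient's share is 25% × $868 = $217. Patient pays $217; OOP now $2028.25.
Bill 4, $13150: deductible already satisfied, so patient's share is 25% × $13150 = $3287.50. OOP would hit $5315.75 > $2800, so the cap limits the patient to $2800 − $2028.25 = $771.75.

$771.75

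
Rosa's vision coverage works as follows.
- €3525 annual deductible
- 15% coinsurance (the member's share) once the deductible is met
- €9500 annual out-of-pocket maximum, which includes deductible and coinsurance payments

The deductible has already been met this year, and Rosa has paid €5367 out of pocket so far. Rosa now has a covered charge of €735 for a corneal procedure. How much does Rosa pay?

€110.25

The deductible is already satisfied, so the full bill goes to coinsurance.
Member's 15% share of €735 is €110.25.
Year-to-date out-of-pocket becomes €5367 + €110.25 = €5477.25, still under the €9500 maximum, so no cap applies.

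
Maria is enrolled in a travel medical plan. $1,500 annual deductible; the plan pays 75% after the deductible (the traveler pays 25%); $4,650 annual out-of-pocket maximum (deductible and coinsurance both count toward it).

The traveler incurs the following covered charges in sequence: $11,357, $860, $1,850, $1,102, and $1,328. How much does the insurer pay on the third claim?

Claim 1 ($11,357): $1,500 finishes the deductible; $9,857 goes to coinsurance; 25% of $9,857 = $2,464.25. Traveler owes $3,964.25 (running OOP $3,964.25). Plan pays $11,357 − $3,964.25 = $7,392.75.
Claim 2 ($860): 25% coinsurance on $860 = $215. Traveler pays $215; OOP now $4,179.25. Plan pays $860 − $215 = $645.
Claim 3 ($1,850): deductible met; 25% of $1,850 = $462.50. Traveler pays $462.50; OOP now $4,641.75. Insurer: $1,850 − $462.50 = $1,387.50.

$1,387.50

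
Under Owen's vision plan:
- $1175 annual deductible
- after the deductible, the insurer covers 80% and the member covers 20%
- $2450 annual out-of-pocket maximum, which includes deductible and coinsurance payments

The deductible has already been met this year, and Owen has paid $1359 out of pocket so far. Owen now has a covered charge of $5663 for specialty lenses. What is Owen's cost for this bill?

$1091

The deductible is already satisfied, so the full bill goes to coinsurance.
20% of $5663 = $1132.60 falls to the member.
Year-to-date out-of-pocket would reach $1359 + $1132.60 = $2491.60, above the $2450 maximum, so the member pays only $2450 − $1359 = $1091.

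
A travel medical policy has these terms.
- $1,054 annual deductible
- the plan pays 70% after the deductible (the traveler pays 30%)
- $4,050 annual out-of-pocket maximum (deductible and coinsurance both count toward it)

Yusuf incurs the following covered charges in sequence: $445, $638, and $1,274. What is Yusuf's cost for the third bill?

Claim 1 — $445: fully absorbed by the deductible. Cost to traveler: $445. OOP to date $445.
Claim 2 — $638: $609 to deductible, leaving $29; 30% of $29 = $8.70. Traveler pays $617.70; OOP now $1,062.70.
Claim 3 — $1,274: 30% coinsurance on $1,274 = $382.20. Traveler owes $382.20 (running OOP $1,444.90).

$382.20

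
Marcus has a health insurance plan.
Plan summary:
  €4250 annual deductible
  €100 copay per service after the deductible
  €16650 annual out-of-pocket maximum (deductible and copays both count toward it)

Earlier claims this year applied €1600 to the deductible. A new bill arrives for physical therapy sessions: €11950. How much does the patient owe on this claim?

€2750

€1600 of the €4250 deductible is already met, leaving €2650.
The remaining €9300 (= €11950 − €2650) moves to the copay.
Copay on this service: €100.
Patient responsibility before any cap: €2650 + €100 = €2750.
Year-to-date out-of-pocket becomes €1600 + €2750 = €4350, still under the €16650 maximum, so no cap applies.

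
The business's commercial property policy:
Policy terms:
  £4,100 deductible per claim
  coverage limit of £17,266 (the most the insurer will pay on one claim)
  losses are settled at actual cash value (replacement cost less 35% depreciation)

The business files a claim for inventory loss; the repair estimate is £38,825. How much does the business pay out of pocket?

£21,559

Depreciate 35%: the covered value is £38,825 × 0.65 = £25,236.25.
Less the £4,100 deductible: £25,236.25 − £4,100 = £21,136.25.
The £17,266 per-incident cap binds; insurer pays £17,266.
The business bears the rest of the original loss: £38,825 − £17,266 = £21,559.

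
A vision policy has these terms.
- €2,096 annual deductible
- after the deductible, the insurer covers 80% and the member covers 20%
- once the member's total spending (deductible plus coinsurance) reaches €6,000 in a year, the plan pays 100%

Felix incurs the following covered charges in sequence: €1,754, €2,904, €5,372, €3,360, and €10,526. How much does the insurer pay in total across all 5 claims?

€17,916

#1 (€1,754): entire amount goes to the deductible. Member owes €1,754 (running OOP €1,754). Insurer: €1,754 − €1,754 = €0.
#2 (€2,904): deductible takes €342, €2,562 remains; member's 20% is €512.40. Member pays €854.40; OOP now €2,608.40. Plan pays €2,904 − €854.40 = €2,049.60.
#3 (€5,372): deductible already satisfied, so member's share is 20% × €5,372 = €1,074.40. Member pays €1,074.40; OOP now €3,682.80. Plan pays €5,372 − €1,074.40 = €4,297.60.
#4 (€3,360): 20% coinsurance on €3,360 = €672. Cost to member: €672. OOP to date €4,354.80. Plan pays €3,360 − €672 = €2,688.
#5 (€10,526): deductible met; 20% of €10,526 = €2,105.20. OOP would hit €6,460 > €6,000, so the cap limits the member to €6,000 − €4,354.80 = €1,645.20. Plan pays €10,526 − €1,645.20 = €8,880.80.
Insurer total = bills − member's total = €23,916 − €6,000 = €17,916.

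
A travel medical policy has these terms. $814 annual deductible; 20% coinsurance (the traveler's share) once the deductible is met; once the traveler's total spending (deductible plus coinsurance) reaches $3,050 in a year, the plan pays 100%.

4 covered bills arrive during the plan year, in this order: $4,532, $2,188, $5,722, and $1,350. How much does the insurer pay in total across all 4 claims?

$10,742

Claim 1 ($4,532): deductible takes $814, $3,718 remains; 20% of $3,718 = $743.60. Traveler owes $1,557.60 (running OOP $1,557.60). Insurer: $4,532 − $1,557.60 = $2,974.40.
Claim 2 ($2,188): deductible already satisfied, so traveler's share is 20% × $2,188 = $437.60. Traveler pays $437.60; OOP now $1,995.20. Insurer: $2,188 − $437.60 = $1,750.40.
Claim 3 ($5,722): 20% coinsurance on $5,722 = $1,144.40. Adding that to $1,995.20 gives $3,139.60, past the $3,050 cap; traveler pays only $3,050 − $1,995.20 = $1,054.80. Plan pays $5,722 − $1,054.80 = $4,667.20.
Claim 4 ($1,350): deductible met; 20% of $1,350 = $270. OOP would hit $3,320 > $3,050, so the cap limits the traveler to $3,050 − $3,050 = $0. Plan pays $1,350 − $0 = $1,350.
Insurer total: $2,974.40 + $1,750.40 + $4,667.20 + $1,350 = $10,742.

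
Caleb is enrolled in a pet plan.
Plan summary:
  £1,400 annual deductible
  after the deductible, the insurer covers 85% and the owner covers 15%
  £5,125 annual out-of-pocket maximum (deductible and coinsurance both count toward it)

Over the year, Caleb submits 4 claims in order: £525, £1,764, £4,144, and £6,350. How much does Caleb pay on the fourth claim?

£952.50

Claim 1 (£525): fully absorbed by the deductible. Cost to owner: £525. OOP to date £525.
Claim 2 (£1,764): £875 to deductible, leaving £889; 15% of £889 = £133.35. Cost to owner: £1,008.35. OOP to date £1,533.35.
Claim 3 (£4,144): deductible already satisfied, so owner's share is 15% × £4,144 = £621.60. Owner pays £621.60; OOP now £2,154.95.
Claim 4 (£6,350): deductible already satisfied, so owner's share is 15% × £6,350 = £952.50. Cost to owner: £952.50. OOP to date £3,107.45.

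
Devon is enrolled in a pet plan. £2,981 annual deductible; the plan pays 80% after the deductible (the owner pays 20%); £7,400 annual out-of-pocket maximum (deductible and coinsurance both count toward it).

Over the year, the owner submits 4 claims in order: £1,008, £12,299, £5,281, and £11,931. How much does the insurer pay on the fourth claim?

Claim 1 (£1,008): all of it applies to the deductible. Owner pays £1,008; OOP now £1,008. Plan pays £1,008 − £1,008 = £0.
Claim 2 (£12,299): £1,973 to deductible, leaving £10,326; coinsurance £10,326 × 20% = £2,065.20. Owner pays £4,038.20; OOP now £5,046.20. Plan pays £12,299 − £4,038.20 = £8,260.80.
Claim 3 (£5,281): deductible already satisfied, so owner's share is 20% × £5,281 = £1,056.20. Owner pays £1,056.20; OOP now £6,102.40. Plan pays £5,281 − £1,056.20 = £4,224.80.
Claim 4 (£11,931): deductible met; 20% of £11,931 = £2,386.20. OOP would hit £8,488.60 > £7,400, so the cap limits the owner to £7,400 − £6,102.40 = £1,297.60. Plan pays £11,931 − £1,297.60 = £10,633.40.

£10,633.40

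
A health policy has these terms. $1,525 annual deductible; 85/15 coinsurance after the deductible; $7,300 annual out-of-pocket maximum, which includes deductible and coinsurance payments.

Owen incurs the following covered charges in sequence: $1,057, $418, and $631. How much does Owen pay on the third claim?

$137.15

Claim 1 — $1,057: entire amount goes to the deductible. Cost to patient: $1,057. OOP to date $1,057.
Claim 2 — $418: all of it applies to the deductible. Patient pays $418; OOP now $1,475.
Claim 3 — $631: $50 finishes the deductible; $581 goes to coinsurance; patient's 15% is $87.15. Patient pays $137.15; OOP now $1,612.15.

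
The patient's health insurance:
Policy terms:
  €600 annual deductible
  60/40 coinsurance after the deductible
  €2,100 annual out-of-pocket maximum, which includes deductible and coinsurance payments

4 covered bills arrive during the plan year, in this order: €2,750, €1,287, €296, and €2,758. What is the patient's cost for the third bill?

€118.40

Claim 1 — €2,750: deductible takes €600, €2,150 remains; patient's 40% is €860. Cost to patient: €1,460. OOP to date €1,460.
Claim 2 — €1,287: 40% coinsurance on €1,287 = €514.80. Cost to patient: €514.80. OOP to date €1,974.80.
Claim 3 — €296: deductible already satisfied, so patient's share is 40% × €296 = €118.40. Patient pays €118.40; OOP now €2,093.20.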